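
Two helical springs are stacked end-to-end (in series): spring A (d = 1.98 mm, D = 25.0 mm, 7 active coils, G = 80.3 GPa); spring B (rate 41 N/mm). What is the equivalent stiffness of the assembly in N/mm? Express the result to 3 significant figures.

1.36 N/mm

k_A = Gd⁴/(8D³N_a) = (80.3×10³)(1.98⁴)/(8·25.0³·7) = 1.4105 N/mm
Series: 1/k_eq = 1/1.4105 + 1/41 = 0.73337; k_eq = 1.3636 N/mm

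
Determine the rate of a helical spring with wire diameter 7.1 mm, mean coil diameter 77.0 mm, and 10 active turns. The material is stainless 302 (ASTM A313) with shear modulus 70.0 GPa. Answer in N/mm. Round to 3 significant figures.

4.87 N/mm

k = Gd⁴/(8D³N_a) = (70.0×10³ × 7.1⁴) / (8 × 77.0³ × 10)
  = 1.77882e+08 / 3.65226e+07 = 4.8705 N/mm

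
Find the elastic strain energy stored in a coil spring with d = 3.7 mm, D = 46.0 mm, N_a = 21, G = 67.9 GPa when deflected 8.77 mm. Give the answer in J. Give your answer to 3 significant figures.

k = Gd⁴/(8D³N_a) = (67.9×10³)(3.7⁴)/(8·46.0³·21) = 0.7782 N/mm
U = ½kδ² = 0.5 × 0.7782 × 8.77² = 29.927 N·mm = 0.029927 J

0.0299 J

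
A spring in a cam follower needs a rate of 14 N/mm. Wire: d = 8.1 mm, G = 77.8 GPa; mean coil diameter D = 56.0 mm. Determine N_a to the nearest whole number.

17

N_a = Gd⁴/(8D³k) = (77.8×10³ × 8.1⁴)/(8 × 56.0³ × 14)
    = 3.34903e+08 / 1.9669e+07 = 17.03 → 17 coils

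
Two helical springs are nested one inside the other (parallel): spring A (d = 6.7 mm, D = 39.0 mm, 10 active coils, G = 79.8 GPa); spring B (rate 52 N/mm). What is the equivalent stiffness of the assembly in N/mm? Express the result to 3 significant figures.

85.9 N/mm

k_A = Gd⁴/(8D³N_a) = (79.8×10³)(6.7⁴)/(8·39.0³·10) = 33.886 N/mm
Parallel: k_eq = 33.886 + 52 = 85.886 N/mm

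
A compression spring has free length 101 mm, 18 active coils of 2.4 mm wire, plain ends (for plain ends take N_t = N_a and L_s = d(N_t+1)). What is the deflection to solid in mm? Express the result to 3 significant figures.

N_t = 18; L_s = 2.4·19 = 45.6 mm
δ_solid = L₀ − L_s = 101 − 45.6 = 55.4 mm

55.4 mm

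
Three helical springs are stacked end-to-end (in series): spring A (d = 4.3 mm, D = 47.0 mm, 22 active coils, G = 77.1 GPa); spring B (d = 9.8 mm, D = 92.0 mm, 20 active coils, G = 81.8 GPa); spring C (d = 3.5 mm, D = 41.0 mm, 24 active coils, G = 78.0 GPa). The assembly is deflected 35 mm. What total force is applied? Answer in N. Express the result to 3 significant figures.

17.6 N

k_A = Gd⁴/(8D³N_a) = (77.1×10³)(4.3⁴)/(8·47.0³·22) = 1.4425 N/mm
k_B = Gd⁴/(8D³N_a) = (81.8×10³)(9.8⁴)/(8·92.0³·20) = 6.0558 N/mm
k_C = Gd⁴/(8D³N_a) = (78.0×10³)(3.5⁴)/(8·41.0³·24) = 0.88453 N/mm
Series: 1/k_eq = 1/1.4425 + 1/6.0558 + 1/0.88453 = 1.9889; k_eq = 0.50279 N/mm
F = k_eq·δ = 0.50279·35 = 17.598 N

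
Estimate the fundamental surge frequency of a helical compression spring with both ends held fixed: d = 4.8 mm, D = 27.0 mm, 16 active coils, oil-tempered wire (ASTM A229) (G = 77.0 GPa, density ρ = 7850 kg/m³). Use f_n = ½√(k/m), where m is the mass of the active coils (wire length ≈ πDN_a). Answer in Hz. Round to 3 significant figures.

145 Hz

k = Gd⁴/(8D³N_a) = (77.0×10³)(4.8⁴)/(8·27.0³·16) = 16.224 N/mm = 16224 N/m
Wire length L = πDN_a = π·27.0·16 = 1357.2 mm
m = ρ·(πd²/4)·L = 7850 × 18.096×10⁻⁶ m² × 1.3572 m = 0.19279 kg
f_n = ½√(k/m) = 0.5·√(16224/0.19279) = 0.5·√(84155) = 145.05 Hz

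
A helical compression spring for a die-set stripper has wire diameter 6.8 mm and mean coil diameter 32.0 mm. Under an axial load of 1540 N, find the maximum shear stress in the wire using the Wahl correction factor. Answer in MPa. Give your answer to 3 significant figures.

532 MPa

Spring index C = D/d = 32.0/6.8 = 4.7059
K_W = (4C−1)/(4C−4) + 0.615/C = 17.824/14.824 + 0.1307 = 1.3331
τ₀ = 8FD/(πd³) = 8·1540·32.0/(π·6.8³) = 394240/987.82 = 399.1 MPa
τ_max = K·τ₀ = 1.3331 × 399.1 = 532.03 MPa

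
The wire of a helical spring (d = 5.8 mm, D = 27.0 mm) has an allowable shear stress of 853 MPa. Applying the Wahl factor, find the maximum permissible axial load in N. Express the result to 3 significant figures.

C = D/d = 27.0/5.8 = 4.6552
K_W = (4C−1)/(4C−4) + 0.615/C = 17.621/14.621 + 0.1321 = 1.3373
τ_max = K·8FD/(πd³) → F_max = τ_allow·πd³/(8DK)
F_max = 853·π·5.8³/(8·27.0·1.3373) = 5.2286e+05/288.86 = 1810.1 N

1810 N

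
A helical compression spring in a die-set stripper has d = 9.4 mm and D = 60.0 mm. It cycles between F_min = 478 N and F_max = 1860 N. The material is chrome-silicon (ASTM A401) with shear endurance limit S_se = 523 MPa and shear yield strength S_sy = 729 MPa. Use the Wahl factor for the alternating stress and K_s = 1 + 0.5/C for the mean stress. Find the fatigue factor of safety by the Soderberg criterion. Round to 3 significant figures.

1.62

C = D/d = 60.0/9.4 = 6.3830; K_W = (4C−1)/(4C−4)+0.615/C = 1.2357; K_s = 1+0.5/C = 1.0783
F_a = (F_max−F_min)/2 = 691 N; F_m = (F_max+F_min)/2 = 1169 N
τ_a = K_W·8F_aD/(πd³) = 1.2357 × 127.11 = 157.07 MPa
τ_m = K_s·8F_mD/(πd³) = 1.0783 × 215.04 = 231.89 MPa
Soderberg: 1/n_f = τ_a/S_se + τ_m/S_sy = 157.07/523 + 231.89/729 = 0.30032 + 0.31809 = 0.61841
n_f = 1/0.61841 = 1.617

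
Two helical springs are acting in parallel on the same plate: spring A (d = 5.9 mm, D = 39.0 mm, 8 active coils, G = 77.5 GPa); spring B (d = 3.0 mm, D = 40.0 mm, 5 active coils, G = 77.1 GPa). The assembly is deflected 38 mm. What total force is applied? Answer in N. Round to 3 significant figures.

k_A = Gd⁴/(8D³N_a) = (77.5×10³)(5.9⁴)/(8·39.0³·8) = 24.736 N/mm
k_B = Gd⁴/(8D³N_a) = (77.1×10³)(3.0⁴)/(8·40.0³·5) = 2.4395 N/mm
Parallel: k_eq = 24.736 + 2.4395 = 27.176 N/mm
F = k_eq·δ = 27.176·38 = 1032.7 N

1030 N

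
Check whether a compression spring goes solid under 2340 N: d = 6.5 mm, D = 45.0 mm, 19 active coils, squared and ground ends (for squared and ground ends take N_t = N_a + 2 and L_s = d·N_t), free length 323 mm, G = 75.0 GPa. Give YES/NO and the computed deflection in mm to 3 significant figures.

k = Gd⁴/(8D³N_a) = (75.0×10³)(6.5⁴)/(8·45.0³·19) = 9.6657 N/mm
N_t = 21; L_s = 6.5·21 = 136.5 mm; δ_solid = L₀ − L_s = 323 − 136.5 = 186.5 mm
δ = F/k = 2340/9.6657 = 242.09 mm
δ ≥ δ_solid → spring goes solid

YES, δ = 242 mm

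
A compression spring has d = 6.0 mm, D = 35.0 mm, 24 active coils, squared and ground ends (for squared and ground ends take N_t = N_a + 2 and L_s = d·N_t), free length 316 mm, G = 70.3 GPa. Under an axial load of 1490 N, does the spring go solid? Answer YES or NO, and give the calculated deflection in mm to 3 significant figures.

k = Gd⁴/(8D³N_a) = (70.3×10³)(6.0⁴)/(8·35.0³·24) = 11.068 N/mm
N_t = 26; L_s = 6.0·26 = 156 mm; δ_solid = L₀ − L_s = 316 − 156 = 160 mm
δ = F/k = 1490/11.068 = 134.63 mm
δ < δ_solid → spring does not go solid

NO, δ = 135 mm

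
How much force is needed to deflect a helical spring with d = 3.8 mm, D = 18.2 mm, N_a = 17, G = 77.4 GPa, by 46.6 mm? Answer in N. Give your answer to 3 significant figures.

917 N

k = Gd⁴/(8D³N_a) = (77.4×10³)(3.8⁴)/(8·18.2³·17) = 19.684 N/mm
F = k·δ = 19.684 × 46.6 = 917.29 N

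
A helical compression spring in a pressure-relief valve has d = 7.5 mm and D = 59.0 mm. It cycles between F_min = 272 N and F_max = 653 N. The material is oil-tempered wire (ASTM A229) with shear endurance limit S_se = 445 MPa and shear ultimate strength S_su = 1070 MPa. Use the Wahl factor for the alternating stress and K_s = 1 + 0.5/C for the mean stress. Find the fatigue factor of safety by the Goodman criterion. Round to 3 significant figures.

2.90

C = D/d = 59.0/7.5 = 7.8667; K_W = (4C−1)/(4C−4)+0.615/C = 1.1874; K_s = 1+0.5/C = 1.0636
F_a = (F_max−F_min)/2 = 190.5 N; F_m = (F_max+F_min)/2 = 462.5 N
τ_a = K_W·8F_aD/(πd³) = 1.1874 × 67.843 = 80.557 MPa
τ_m = K_s·8F_mD/(πd³) = 1.0636 × 164.71 = 175.18 MPa
Goodman: 1/n_f = τ_a/S_se + τ_m/S_su = 80.557/445 + 175.18/1070 = 0.18103 + 0.16372 = 0.34474
n_f = 1/0.34474 = 2.901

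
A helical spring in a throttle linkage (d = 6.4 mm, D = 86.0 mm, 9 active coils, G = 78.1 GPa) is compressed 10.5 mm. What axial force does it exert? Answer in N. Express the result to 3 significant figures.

k = Gd⁴/(8D³N_a) = (78.1×10³)(6.4⁴)/(8·86.0³·9) = 2.8612 N/mm
F = k·δ = 2.8612 × 10.5 = 30.042 N

30.0 N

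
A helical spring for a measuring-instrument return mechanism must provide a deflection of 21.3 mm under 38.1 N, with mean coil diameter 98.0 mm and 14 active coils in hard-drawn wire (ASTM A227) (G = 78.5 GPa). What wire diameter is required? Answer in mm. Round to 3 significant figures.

7.00 mm

Required rate k = F/δ = 38.1/21.3 = 1.7887 N/mm
d = (8D³N_a·k / G)^(1/4) = (8·98.0³·14·1.7887 / (78.5×10³))^0.25
  = (2402)^0.25 = 7.0007 mm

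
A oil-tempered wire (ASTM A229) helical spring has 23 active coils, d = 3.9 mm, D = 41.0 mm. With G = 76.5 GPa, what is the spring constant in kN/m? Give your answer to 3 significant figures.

1.40 kN/m

k = Gd⁴/(8D³N_a) = (76.5×10³ × 3.9⁴) / (8 × 41.0³ × 23)
  = 1.76978e+07 / 1.26815e+07 = 1.3956 N/mm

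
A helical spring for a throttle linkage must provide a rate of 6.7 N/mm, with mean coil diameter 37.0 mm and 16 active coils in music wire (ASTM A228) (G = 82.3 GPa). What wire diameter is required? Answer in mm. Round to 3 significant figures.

d = (8D³N_a·k / G)^(1/4) = (8·37.0³·16·6.7 / (82.3×10³))^0.25
  = (527.83)^0.25 = 4.7932 mm

4.79 mm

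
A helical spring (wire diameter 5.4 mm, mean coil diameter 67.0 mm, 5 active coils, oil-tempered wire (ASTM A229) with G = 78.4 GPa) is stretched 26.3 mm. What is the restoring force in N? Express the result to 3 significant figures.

146 N

k = Gd⁴/(8D³N_a) = (78.4×10³)(5.4⁴)/(8·67.0³·5) = 5.5412 N/mm
F = k·δ = 5.5412 × 26.3 = 145.73 N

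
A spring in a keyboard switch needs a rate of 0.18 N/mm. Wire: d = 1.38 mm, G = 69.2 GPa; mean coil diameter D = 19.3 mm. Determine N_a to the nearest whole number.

N_a = Gd⁴/(8D³k) = (69.2×10³ × 1.38⁴)/(8 × 19.3³ × 0.18)
    = 250970 / 10352.2 = 24.24 → 24 coils

24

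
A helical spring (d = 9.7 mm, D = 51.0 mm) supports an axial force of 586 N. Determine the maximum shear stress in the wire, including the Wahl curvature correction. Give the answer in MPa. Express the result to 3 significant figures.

Spring index C = D/d = 51.0/9.7 = 5.2577
K_W = (4C−1)/(4C−4) + 0.615/C = 20.031/17.031 + 0.1170 = 1.2931
τ₀ = 8FD/(πd³) = 8·586·51.0/(π·9.7³) = 239088/2867.2 = 83.386 MPa
τ_max = K·τ₀ = 1.2931 × 83.386 = 107.83 MPa

108 MPa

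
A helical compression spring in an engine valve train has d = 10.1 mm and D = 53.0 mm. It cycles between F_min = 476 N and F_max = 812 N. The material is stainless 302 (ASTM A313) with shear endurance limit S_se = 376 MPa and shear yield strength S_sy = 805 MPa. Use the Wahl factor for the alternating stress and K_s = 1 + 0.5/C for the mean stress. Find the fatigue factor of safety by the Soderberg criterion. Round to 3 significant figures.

5.25

C = D/d = 53.0/10.1 = 5.2475; K_W = (4C−1)/(4C−4)+0.615/C = 1.2938; K_s = 1+0.5/C = 1.0953
F_a = (F_max−F_min)/2 = 168 N; F_m = (F_max+F_min)/2 = 644 N
τ_a = K_W·8F_aD/(πd³) = 1.2938 × 22.007 = 28.472 MPa
τ_m = K_s·8F_mD/(πd³) = 1.0953 × 84.36 = 92.398 MPa
Soderberg: 1/n_f = τ_a/S_se + τ_m/S_sy = 28.472/376 + 92.398/805 = 0.07572 + 0.11478 = 0.1905
n_f = 1/0.1905 = 5.249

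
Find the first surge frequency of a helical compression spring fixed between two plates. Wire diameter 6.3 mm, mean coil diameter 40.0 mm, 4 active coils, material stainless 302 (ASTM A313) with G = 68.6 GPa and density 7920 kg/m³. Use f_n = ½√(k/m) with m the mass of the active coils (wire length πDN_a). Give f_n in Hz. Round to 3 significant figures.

326 Hz

k = Gd⁴/(8D³N_a) = (68.6×10³)(6.3⁴)/(8·40.0³·4) = 52.766 N/mm = 52766 N/m
Wire length L = πDN_a = π·40.0·4 = 502.65 mm
m = ρ·(πd²/4)·L = 7920 × 31.172×10⁻⁶ m² × 0.50265 m = 0.1241 kg
f_n = ½√(k/m) = 0.5·√(52766/0.1241) = 0.5·√(4.252e+05) = 326.04 Hz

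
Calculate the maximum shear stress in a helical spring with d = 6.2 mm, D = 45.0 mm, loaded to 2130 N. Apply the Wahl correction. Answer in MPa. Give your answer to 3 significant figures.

1230 MPa

Spring index C = D/d = 45.0/6.2 = 7.2581
K_W = (4C−1)/(4C−4) + 0.615/C = 28.032/25.032 + 0.0847 = 1.2046
τ₀ = 8FD/(πd³) = 8·2130·45.0/(π·6.2³) = 766800/748.73 = 1024.1 MPa
τ_max = K·τ₀ = 1.2046 × 1024.1 = 1233.7 MPa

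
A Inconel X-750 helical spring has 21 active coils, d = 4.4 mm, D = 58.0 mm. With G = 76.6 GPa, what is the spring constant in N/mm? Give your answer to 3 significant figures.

0.876 N/mm

k = Gd⁴/(8D³N_a) = (76.6×10³ × 4.4⁴) / (8 × 58.0³ × 21)
  = 2.87104e+07 / 3.27788e+07 = 0.87588 N/mm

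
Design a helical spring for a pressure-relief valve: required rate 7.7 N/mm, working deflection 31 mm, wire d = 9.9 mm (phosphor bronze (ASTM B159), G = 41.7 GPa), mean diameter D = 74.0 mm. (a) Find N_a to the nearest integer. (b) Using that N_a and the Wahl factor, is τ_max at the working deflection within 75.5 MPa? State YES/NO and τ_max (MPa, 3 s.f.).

N_a = Gd⁴/(8D³k) = (41.7×10³)(9.9⁴)/(8·74.0³·7.7) = 16.05 → N_a = 16
Actual rate k = Gd⁴/(8D³·16) = 7.7227 N/mm
Working load F = kδ = 7.7227·31 = 239.41 N
C = 74.0/9.9 = 7.4747; K_W = (4C−1)/(4C−4)+0.615/C = 1.1981
τ_max = K_W·8FD/(πd³) = 1.1981·46.494 = 55.705 MPa
τ_max ≤ 75.5 MPa → acceptable

(a) 16 coils; (b) YES, τ_max = 55.7 MPa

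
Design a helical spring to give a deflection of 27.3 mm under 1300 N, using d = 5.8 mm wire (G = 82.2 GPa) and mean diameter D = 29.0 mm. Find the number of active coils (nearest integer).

Required rate k = F/δ = 1300/27.3 = 47.619 N/mm
N_a = Gd⁴/(8D³k) = (82.2×10³ × 5.8⁴)/(8 × 29.0³ × 47.619)
    = 9.30216e+07 / 9.29105e+06 = 10.01 → 10 coils

10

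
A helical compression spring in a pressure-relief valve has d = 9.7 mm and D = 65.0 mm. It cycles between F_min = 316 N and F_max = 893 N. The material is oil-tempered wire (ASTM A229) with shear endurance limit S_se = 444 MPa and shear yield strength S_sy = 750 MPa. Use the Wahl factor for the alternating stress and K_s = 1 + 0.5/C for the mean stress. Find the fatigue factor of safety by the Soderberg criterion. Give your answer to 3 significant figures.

3.32

C = D/d = 65.0/9.7 = 6.7010; K_W = (4C−1)/(4C−4)+0.615/C = 1.2233; K_s = 1+0.5/C = 1.0746
F_a = (F_max−F_min)/2 = 288.5 N; F_m = (F_max+F_min)/2 = 604.5 N
τ_a = K_W·8F_aD/(πd³) = 1.2233 × 52.322 = 64.007 MPa
τ_m = K_s·8F_mD/(πd³) = 1.0746 × 109.63 = 117.81 MPa
Soderberg: 1/n_f = τ_a/S_se + τ_m/S_sy = 64.007/444 + 117.81/750 = 0.14416 + 0.15708 = 0.30124
n_f = 1/0.30124 = 3.32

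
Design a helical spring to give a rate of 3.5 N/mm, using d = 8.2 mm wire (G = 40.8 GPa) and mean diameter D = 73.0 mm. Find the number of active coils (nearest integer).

N_a = Gd⁴/(8D³k) = (40.8×10³ × 8.2⁴)/(8 × 73.0³ × 3.5)
    = 1.84466e+08 / 1.08925e+07 = 16.94 → 17 coils

17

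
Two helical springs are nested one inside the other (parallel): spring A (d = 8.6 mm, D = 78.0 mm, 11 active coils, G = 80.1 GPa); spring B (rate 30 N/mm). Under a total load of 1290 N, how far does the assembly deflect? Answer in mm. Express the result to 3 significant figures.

k_A = Gd⁴/(8D³N_a) = (80.1×10³)(8.6⁴)/(8·78.0³·11) = 10.492 N/mm
Parallel: k_eq = 10.492 + 30 = 40.492 N/mm
δ = F/k_eq = 1290/40.492 = 31.858 mm

31.9 mm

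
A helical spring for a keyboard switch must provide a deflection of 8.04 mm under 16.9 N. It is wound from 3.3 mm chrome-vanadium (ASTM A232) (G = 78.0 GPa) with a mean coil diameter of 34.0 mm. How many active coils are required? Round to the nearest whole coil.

14

Required rate k = F/δ = 16.9/8.04 = 2.102 N/mm
N_a = Gd⁴/(8D³k) = (78.0×10³ × 3.3⁴)/(8 × 34.0³ × 2.102)
    = 9.25018e+06 / 660933 = 14 → 14 coils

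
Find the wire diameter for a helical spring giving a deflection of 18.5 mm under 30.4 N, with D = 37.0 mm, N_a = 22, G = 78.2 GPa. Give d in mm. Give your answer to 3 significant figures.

3.70 mm

Required rate k = F/δ = 30.4/18.5 = 1.6432 N/mm
d = (8D³N_a·k / G)^(1/4) = (8·37.0³·22·1.6432 / (78.2×10³))^0.25
  = (187.33)^0.25 = 3.6996 mm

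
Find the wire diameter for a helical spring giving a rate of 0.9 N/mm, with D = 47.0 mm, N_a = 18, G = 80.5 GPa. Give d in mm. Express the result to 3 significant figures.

3.60 mm

d = (8D³N_a·k / G)^(1/4) = (8·47.0³·18·0.9 / (80.5×10³))^0.25
  = (167.15)^0.25 = 3.5956 mm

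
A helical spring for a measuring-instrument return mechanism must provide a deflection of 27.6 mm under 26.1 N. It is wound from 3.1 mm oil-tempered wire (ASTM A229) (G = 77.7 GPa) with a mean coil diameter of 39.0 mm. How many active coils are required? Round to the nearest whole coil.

Required rate k = F/δ = 26.1/27.6 = 0.94565 N/mm
N_a = Gd⁴/(8D³k) = (77.7×10³ × 3.1⁴)/(8 × 39.0³ × 0.94565)
    = 7.17576e+06 / 448761 = 15.99 → 16 coils

16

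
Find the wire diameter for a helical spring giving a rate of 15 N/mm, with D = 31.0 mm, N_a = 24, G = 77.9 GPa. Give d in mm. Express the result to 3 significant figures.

5.76 mm

d = (8D³N_a·k / G)^(1/4) = (8·31.0³·24·15 / (77.9×10³))^0.25
  = (1101.4)^0.25 = 5.7608 mm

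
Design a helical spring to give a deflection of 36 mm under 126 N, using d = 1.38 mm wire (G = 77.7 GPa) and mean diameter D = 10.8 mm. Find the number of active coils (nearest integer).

8

Required rate k = F/δ = 126/36 = 3.5 N/mm
N_a = Gd⁴/(8D³k) = (77.7×10³ × 1.38⁴)/(8 × 10.8³ × 3.5)
    = 281798 / 35271.9 = 7.989 → 8 coils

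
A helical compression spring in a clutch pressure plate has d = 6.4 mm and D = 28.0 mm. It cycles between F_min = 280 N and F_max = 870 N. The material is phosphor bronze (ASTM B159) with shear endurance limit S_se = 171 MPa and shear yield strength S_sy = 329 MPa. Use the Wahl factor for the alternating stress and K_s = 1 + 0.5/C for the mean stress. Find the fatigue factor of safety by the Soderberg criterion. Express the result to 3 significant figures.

C = D/d = 28.0/6.4 = 4.3750; K_W = (4C−1)/(4C−4)+0.615/C = 1.3628; K_s = 1+0.5/C = 1.1143
F_a = (F_max−F_min)/2 = 295 N; F_m = (F_max+F_min)/2 = 575 N
τ_a = K_W·8F_aD/(πd³) = 1.3628 × 80.238 = 109.35 MPa
τ_m = K_s·8F_mD/(πd³) = 1.1143 × 156.4 = 174.27 MPa
Soderberg: 1/n_f = τ_a/S_se + τ_m/S_sy = 109.35/171 + 174.27/329 = 0.63946 + 0.52970 = 1.1692
n_f = 1/1.1692 = 0.8553

0.855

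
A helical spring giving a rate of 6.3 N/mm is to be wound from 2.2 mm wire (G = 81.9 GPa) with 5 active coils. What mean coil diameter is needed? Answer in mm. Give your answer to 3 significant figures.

D = (Gd⁴/(8N_a·k))^(1/3) = (81.9×10³·2.2⁴/(8·5·6.3))^(1/3)
  = (7613.32)^(1/3) = 19.6724 mm

19.7 mm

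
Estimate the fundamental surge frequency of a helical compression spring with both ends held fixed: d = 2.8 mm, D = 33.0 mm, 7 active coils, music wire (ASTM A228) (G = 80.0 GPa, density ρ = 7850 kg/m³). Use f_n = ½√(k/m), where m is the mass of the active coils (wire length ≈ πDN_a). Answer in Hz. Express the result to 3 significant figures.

k = Gd⁴/(8D³N_a) = (80.0×10³)(2.8⁴)/(8·33.0³·7) = 2.4434 N/mm = 2443.4 N/m
Wire length L = πDN_a = π·33.0·7 = 725.71 mm
m = ρ·(πd²/4)·L = 7850 × 6.1575×10⁻⁶ m² × 0.72571 m = 0.035078 kg
f_n = ½√(k/m) = 0.5·√(2443.4/0.035078) = 0.5·√(69655) = 131.96 Hz

132 Hz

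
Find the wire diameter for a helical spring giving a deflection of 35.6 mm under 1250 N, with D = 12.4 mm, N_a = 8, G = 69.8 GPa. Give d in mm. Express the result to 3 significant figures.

Required rate k = F/δ = 1250/35.6 = 35.112 N/mm
d = (8D³N_a·k / G)^(1/4) = (8·12.4³·8·35.112 / (69.8×10³))^0.25
  = (61.383)^0.25 = 2.7991 mm

2.80 mm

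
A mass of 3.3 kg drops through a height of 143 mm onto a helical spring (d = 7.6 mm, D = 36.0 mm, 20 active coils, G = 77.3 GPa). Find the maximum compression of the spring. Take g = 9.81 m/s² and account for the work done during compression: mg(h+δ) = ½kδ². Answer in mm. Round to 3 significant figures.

17.3 mm

k = Gd⁴/(8D³N_a) = (77.3×10³)(7.6⁴)/(8·36.0³·20) = 34.547 N/mm
W = mg = 3.3 × 9.81 = 32.373 N
½kδ² − Wδ − Wh = 0 → δ = (W + √(W² + 2kWh))/k
δ = (32.373 + √(1048 + 319857))/34.547 = (32.373 + 566.48)/34.547 = 17.335 mm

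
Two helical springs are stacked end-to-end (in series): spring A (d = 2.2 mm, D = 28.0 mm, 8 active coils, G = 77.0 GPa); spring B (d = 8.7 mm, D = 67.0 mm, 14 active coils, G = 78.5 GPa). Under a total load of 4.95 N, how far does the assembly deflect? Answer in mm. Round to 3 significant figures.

4.23 mm

k_A = Gd⁴/(8D³N_a) = (77.0×10³)(2.2⁴)/(8·28.0³·8) = 1.2839 N/mm
k_B = Gd⁴/(8D³N_a) = (78.5×10³)(8.7⁴)/(8·67.0³·14) = 13.351 N/mm
Series: 1/k_eq = 1/1.2839 + 1/13.351 = 0.85379; k_eq = 1.1713 N/mm
δ = F/k_eq = 4.95/1.1713 = 4.2262 mm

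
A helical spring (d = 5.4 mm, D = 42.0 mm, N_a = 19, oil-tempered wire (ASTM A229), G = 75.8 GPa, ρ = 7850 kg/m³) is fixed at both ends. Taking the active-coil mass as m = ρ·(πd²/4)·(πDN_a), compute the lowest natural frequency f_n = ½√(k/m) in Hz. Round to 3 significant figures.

k = Gd⁴/(8D³N_a) = (75.8×10³)(5.4⁴)/(8·42.0³·19) = 5.7234 N/mm = 5723.4 N/m
Wire length L = πDN_a = π·42.0·19 = 2507 mm
m = ρ·(πd²/4)·L = 7850 × 22.902×10⁻⁶ m² × 2.507 m = 0.45071 kg
f_n = ½√(k/m) = 0.5·√(5723.4/0.45071) = 0.5·√(12699) = 56.344 Hz

56.3 Hz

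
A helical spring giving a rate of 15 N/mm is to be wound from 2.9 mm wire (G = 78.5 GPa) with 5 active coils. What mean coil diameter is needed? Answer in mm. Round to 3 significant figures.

D = (Gd⁴/(8N_a·k))^(1/3) = (78.5×10³·2.9⁴/(8·5·15))^(1/3)
  = (9253.59)^(1/3) = 20.9944 mm

21.0 mm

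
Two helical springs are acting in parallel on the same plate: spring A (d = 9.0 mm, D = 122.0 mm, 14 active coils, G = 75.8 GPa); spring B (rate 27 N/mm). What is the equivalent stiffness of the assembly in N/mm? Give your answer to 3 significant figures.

k_A = Gd⁴/(8D³N_a) = (75.8×10³)(9.0⁴)/(8·122.0³·14) = 2.4454 N/mm
Parallel: k_eq = 2.4454 + 27 = 29.445 N/mm

29.4 N/mm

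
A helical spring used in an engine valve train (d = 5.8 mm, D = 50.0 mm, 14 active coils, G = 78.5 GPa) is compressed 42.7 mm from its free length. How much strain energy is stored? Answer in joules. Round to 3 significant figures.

5.78 J

k = Gd⁴/(8D³N_a) = (78.5×10³)(5.8⁴)/(8·50.0³·14) = 6.3453 N/mm
U = ½kδ² = 0.5 × 6.3453 × 42.7² = 5784.7 N·mm = 5.7847 J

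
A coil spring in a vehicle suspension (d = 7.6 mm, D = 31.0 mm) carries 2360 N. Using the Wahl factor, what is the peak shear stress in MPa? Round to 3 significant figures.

592 MPa

Spring index C = D/d = 31.0/7.6 = 4.0789
K_W = (4C−1)/(4C−4) + 0.615/C = 15.316/12.316 + 0.1508 = 1.3944
τ₀ = 8FD/(πd³) = 8·2360·31.0/(π·7.6³) = 585280/1379.1 = 424.4 MPa
τ_max = K·τ₀ = 1.3944 × 424.4 = 591.76 MPa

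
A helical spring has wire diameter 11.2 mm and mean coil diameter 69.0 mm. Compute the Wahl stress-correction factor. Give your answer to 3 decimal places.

C = D/d = 69.0/11.2 = 6.1607
K_W = (4C−1)/(4C−4) + 0.615/C = 23.643/20.643 + 0.0998 = 1.2452

1.245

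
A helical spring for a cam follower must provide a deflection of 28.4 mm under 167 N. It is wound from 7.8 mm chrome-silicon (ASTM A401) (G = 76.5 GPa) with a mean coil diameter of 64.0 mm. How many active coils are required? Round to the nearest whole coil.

23

Required rate k = F/δ = 167/28.4 = 5.8803 N/mm
N_a = Gd⁴/(8D³k) = (76.5×10³ × 7.8⁴)/(8 × 64.0³ × 5.8803)
    = 2.83165e+08 / 1.23318e+07 = 22.96 → 23 coils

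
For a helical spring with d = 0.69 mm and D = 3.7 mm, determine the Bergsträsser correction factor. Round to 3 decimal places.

C = D/d = 3.7/0.69 = 5.3623
K_B = (4C+2)/(4C−3) = 23.449/18.449 = 1.2710

1.271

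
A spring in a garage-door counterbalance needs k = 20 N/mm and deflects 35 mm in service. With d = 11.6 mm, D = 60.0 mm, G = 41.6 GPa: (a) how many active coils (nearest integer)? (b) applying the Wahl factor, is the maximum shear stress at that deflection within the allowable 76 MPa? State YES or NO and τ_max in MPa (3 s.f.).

(a) 22 coils; (b) NO, τ_max = 88.2 MPa

N_a = Gd⁴/(8D³k) = (41.6×10³)(11.6⁴)/(8·60.0³·20) = 21.79 → N_a = 22
Actual rate k = Gd⁴/(8D³·22) = 19.813 N/mm
Working load F = kδ = 19.813·35 = 693.47 N
C = 60.0/11.6 = 5.1724; K_W = (4C−1)/(4C−4)+0.615/C = 1.2987
τ_max = K_W·8FD/(πd³) = 1.2987·67.88 = 88.153 MPa
τ_max > 76 MPa → exceeds allowable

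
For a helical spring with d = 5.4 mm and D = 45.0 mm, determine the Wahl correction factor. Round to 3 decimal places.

C = D/d = 45.0/5.4 = 8.3333
K_W = (4C−1)/(4C−4) + 0.615/C = 32.333/29.333 + 0.0738 = 1.1761

1.176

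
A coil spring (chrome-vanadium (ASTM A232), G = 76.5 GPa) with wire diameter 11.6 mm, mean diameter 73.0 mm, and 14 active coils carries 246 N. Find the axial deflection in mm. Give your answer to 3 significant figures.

k = Gd⁴/(8D³N_a) = (76.5×10³)(11.6⁴)/(8·73.0³·14) = 31.791 N/mm
δ = F/k = 246 / 31.791 = 7.738 mm

7.74 mm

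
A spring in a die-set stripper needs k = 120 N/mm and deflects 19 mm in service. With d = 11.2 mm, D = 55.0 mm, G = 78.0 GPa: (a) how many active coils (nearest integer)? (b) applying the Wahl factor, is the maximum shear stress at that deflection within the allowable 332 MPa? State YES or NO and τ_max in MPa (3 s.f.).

(a) 8 coils; (b) YES, τ_max = 288 MPa

N_a = Gd⁴/(8D³k) = (78.0×10³)(11.2⁴)/(8·55.0³·120) = 7.684 → N_a = 8
Actual rate k = Gd⁴/(8D³·8) = 115.27 N/mm
Working load F = kδ = 115.27·19 = 2190 N
C = 55.0/11.2 = 4.9107; K_W = (4C−1)/(4C−4)+0.615/C = 1.3170
τ_max = K_W·8FD/(πd³) = 1.3170·218.32 = 287.54 MPa
τ_max ≤ 332 MPa → acceptable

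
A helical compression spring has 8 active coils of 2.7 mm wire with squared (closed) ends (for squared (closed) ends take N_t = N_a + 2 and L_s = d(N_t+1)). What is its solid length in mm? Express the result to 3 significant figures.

29.7 mm

squared (closed) ends: N_t = N_a + 2 = 8 + 2 = 10
L_s = d·(N_t+1) = 2.7 × 11 = 29.7 mm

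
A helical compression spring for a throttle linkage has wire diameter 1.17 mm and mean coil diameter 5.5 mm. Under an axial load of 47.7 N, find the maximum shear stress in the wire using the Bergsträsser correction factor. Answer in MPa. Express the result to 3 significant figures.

549 MPa

Spring index C = D/d = 5.5/1.17 = 4.7009
K_B = (4C+2)/(4C−3) = 20.803/15.803 = 1.3164
τ₀ = 8FD/(πd³) = 8·47.7·5.5/(π·1.17³) = 2098.8/5.0316 = 417.12 MPa
τ_max = K·τ₀ = 1.3164 × 417.12 = 549.09 MPa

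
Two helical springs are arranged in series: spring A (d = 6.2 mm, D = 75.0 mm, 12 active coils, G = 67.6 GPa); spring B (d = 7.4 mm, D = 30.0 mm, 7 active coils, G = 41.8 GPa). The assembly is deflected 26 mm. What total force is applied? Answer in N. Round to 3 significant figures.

k_A = Gd⁴/(8D³N_a) = (67.6×10³)(6.2⁴)/(8·75.0³·12) = 2.4664 N/mm
k_B = Gd⁴/(8D³N_a) = (41.8×10³)(7.4⁴)/(8·30.0³·7) = 82.899 N/mm
Series: 1/k_eq = 1/2.4664 + 1/82.899 = 0.41752; k_eq = 2.3951 N/mm
F = k_eq·δ = 2.3951·26 = 62.273 N

62.3 N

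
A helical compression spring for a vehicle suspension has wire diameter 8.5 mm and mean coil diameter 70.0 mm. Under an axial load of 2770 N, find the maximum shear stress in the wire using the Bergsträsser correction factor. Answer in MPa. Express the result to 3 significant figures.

938 MPa

Spring index C = D/d = 70.0/8.5 = 8.2353
K_B = (4C+2)/(4C−3) = 34.941/29.941 = 1.1670
τ₀ = 8FD/(πd³) = 8·2770·70.0/(π·8.5³) = 1.5512e+06/1929.3 = 804.01 MPa
τ_max = K·τ₀ = 1.1670 × 804.01 = 938.27 MPa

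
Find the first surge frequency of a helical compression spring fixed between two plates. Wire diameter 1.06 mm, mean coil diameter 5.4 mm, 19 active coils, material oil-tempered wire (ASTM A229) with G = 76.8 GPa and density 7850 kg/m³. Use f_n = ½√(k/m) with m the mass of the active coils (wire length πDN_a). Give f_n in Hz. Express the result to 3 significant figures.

673 Hz

k = Gd⁴/(8D³N_a) = (76.8×10³)(1.06⁴)/(8·5.4³·19) = 4.051 N/mm = 4051 N/m
Wire length L = πDN_a = π·5.4·19 = 322.33 mm
m = ρ·(πd²/4)·L = 7850 × 0.88247×10⁻⁶ m² × 0.32233 m = 0.0022329 kg
f_n = ½√(k/m) = 0.5·√(4051/0.0022329) = 0.5·√(1.8142e+06) = 673.47 Hz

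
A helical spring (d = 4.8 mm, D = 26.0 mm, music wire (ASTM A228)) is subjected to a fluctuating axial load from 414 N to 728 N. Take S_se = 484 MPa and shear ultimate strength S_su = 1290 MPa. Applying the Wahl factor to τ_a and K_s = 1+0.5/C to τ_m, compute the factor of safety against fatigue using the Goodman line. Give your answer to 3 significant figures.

C = D/d = 26.0/4.8 = 5.4167; K_W = (4C−1)/(4C−4)+0.615/C = 1.2833; K_s = 1+0.5/C = 1.0923
F_a = (F_max−F_min)/2 = 157 N; F_m = (F_max+F_min)/2 = 571 N
τ_a = K_W·8F_aD/(πd³) = 1.2833 × 93.992 = 120.62 MPa
τ_m = K_s·8F_mD/(πd³) = 1.0923 × 341.84 = 373.4 MPa
Goodman: 1/n_f = τ_a/S_se + τ_m/S_su = 120.62/484 + 373.4/1290 = 0.24922 + 0.28946 = 0.53868
n_f = 1/0.53868 = 1.856

1.86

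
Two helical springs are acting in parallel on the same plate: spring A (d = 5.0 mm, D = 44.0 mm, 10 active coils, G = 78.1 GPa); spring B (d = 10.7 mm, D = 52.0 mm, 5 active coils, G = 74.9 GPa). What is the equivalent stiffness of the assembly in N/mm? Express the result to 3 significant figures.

k_A = Gd⁴/(8D³N_a) = (78.1×10³)(5.0⁴)/(8·44.0³·10) = 7.1628 N/mm
k_B = Gd⁴/(8D³N_a) = (74.9×10³)(10.7⁴)/(8·52.0³·5) = 174.56 N/mm
Parallel: k_eq = 7.1628 + 174.56 = 181.72 N/mm

182 N/mm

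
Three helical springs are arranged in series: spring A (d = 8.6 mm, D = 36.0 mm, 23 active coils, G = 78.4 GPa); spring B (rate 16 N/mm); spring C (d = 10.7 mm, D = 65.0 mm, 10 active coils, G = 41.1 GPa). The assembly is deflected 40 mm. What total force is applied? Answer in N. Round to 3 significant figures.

324 N

k_A = Gd⁴/(8D³N_a) = (78.4×10³)(8.6⁴)/(8·36.0³·23) = 49.956 N/mm
k_C = Gd⁴/(8D³N_a) = (41.1×10³)(10.7⁴)/(8·65.0³·10) = 24.521 N/mm
Series: 1/k_eq = 1/49.956 + 1/16 + 1/24.521 = 0.1233; k_eq = 8.1104 N/mm
F = k_eq·δ = 8.1104·40 = 324.42 N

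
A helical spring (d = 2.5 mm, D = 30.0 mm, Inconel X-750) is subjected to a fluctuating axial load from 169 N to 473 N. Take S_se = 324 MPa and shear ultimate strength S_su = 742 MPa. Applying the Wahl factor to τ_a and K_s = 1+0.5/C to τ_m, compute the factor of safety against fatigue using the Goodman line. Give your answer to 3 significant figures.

0.210

C = D/d = 30.0/2.5 = 12.0000; K_W = (4C−1)/(4C−4)+0.615/C = 1.1194; K_s = 1+0.5/C = 1.0417
F_a = (F_max−F_min)/2 = 152 N; F_m = (F_max+F_min)/2 = 321 N
τ_a = K_W·8F_aD/(πd³) = 1.1194 × 743.16 = 831.92 MPa
τ_m = K_s·8F_mD/(πd³) = 1.0417 × 1569.4 = 1634.8 MPa
Goodman: 1/n_f = τ_a/S_se + τ_m/S_su = 831.92/324 + 1634.8/742 = 2.56766 + 2.20329 = 4.7709
n_f = 1/4.7709 = 0.2096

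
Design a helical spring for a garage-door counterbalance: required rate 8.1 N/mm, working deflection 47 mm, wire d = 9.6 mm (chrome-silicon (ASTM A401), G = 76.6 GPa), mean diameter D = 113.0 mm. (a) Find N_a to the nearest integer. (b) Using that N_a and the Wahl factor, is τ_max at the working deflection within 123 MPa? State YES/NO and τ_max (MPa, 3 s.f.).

N_a = Gd⁴/(8D³k) = (76.6×10³)(9.6⁴)/(8·113.0³·8.1) = 6.958 → N_a = 7
Actual rate k = Gd⁴/(8D³·7) = 8.0518 N/mm
Working load F = kδ = 8.0518·47 = 378.43 N
C = 113.0/9.6 = 11.7708; K_W = (4C−1)/(4C−4)+0.615/C = 1.1219
τ_max = K_W·8FD/(πd³) = 1.1219·123.08 = 138.08 MPa
τ_max > 123 MPa → exceeds allowable

(a) 7 coils; (b) NO, τ_max = 138 MPa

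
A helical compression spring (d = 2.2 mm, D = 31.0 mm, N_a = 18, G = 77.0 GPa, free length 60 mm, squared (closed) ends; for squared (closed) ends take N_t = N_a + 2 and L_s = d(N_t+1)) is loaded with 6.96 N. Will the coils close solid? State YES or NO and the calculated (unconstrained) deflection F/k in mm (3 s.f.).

YES, δ = 16.6 mm

k = Gd⁴/(8D³N_a) = (77.0×10³)(2.2⁴)/(8·31.0³·18) = 0.42047 N/mm
N_t = 20; L_s = 2.2·21 = 46.2 mm; δ_solid = L₀ − L_s = 60 − 46.2 = 13.8 mm
δ = F/k = 6.96/0.42047 = 16.553 mm
δ ≥ δ_solid → spring goes solid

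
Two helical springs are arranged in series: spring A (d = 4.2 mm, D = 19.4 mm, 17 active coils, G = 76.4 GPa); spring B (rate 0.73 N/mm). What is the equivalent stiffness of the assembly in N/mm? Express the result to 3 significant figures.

0.708 N/mm

k_A = Gd⁴/(8D³N_a) = (76.4×10³)(4.2⁴)/(8·19.4³·17) = 23.941 N/mm
Series: 1/k_eq = 1/23.941 + 1/0.73 = 1.4116; k_eq = 0.7084 N/mm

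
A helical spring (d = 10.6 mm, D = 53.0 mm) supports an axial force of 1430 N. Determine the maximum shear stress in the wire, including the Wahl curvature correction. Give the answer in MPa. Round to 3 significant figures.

212 MPa

Spring index C = D/d = 53.0/10.6 = 5.0000
K_W = (4C−1)/(4C−4) + 0.615/C = 19.000/16.000 + 0.1230 = 1.3105
τ₀ = 8FD/(πd³) = 8·1430·53.0/(π·10.6³) = 606320/3741.7 = 162.04 MPa
τ_max = K·τ₀ = 1.3105 × 162.04 = 212.36 MPa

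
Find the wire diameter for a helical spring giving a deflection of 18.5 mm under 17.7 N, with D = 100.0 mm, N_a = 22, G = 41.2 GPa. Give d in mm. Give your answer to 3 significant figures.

Required rate k = F/δ = 17.7/18.5 = 0.95676 N/mm
d = (8D³N_a·k / G)^(1/4) = (8·100.0³·22·0.95676 / (41.2×10³))^0.25
  = (4087.1)^0.25 = 7.9957 mm

8.00 mm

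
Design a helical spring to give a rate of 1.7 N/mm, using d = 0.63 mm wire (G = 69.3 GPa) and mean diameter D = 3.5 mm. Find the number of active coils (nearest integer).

19

N_a = Gd⁴/(8D³k) = (69.3×10³ × 0.63⁴)/(8 × 3.5³ × 1.7)
    = 10916.8 / 583.1 = 18.72 → 19 coils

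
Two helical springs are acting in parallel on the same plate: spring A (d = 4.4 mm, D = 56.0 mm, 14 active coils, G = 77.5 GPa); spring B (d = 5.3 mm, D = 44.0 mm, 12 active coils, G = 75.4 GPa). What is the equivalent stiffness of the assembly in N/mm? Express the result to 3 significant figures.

8.75 N/mm

k_A = Gd⁴/(8D³N_a) = (77.5×10³)(4.4⁴)/(8·56.0³·14) = 1.4768 N/mm
k_B = Gd⁴/(8D³N_a) = (75.4×10³)(5.3⁴)/(8·44.0³·12) = 7.2752 N/mm
Parallel: k_eq = 1.4768 + 7.2752 = 8.752 N/mm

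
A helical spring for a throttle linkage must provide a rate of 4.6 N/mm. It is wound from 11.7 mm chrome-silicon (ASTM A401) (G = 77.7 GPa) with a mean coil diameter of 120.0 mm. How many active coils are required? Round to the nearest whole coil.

N_a = Gd⁴/(8D³k) = (77.7×10³ × 11.7⁴)/(8 × 120.0³ × 4.6)
    = 1.45601e+09 / 6.35904e+07 = 22.9 → 23 coils

23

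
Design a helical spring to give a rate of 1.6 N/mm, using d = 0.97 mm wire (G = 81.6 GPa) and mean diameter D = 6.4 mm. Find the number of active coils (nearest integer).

22

N_a = Gd⁴/(8D³k) = (81.6×10³ × 0.97⁴)/(8 × 6.4³ × 1.6)
    = 72239.9 / 3355.44 = 21.53 → 22 coils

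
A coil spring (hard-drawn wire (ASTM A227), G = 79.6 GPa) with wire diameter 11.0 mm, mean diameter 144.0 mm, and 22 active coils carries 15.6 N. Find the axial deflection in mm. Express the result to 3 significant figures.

k = Gd⁴/(8D³N_a) = (79.6×10³)(11.0⁴)/(8·144.0³·22) = 2.2176 N/mm
δ = F/k = 15.6 / 2.2176 = 7.0346 mm

7.03 mm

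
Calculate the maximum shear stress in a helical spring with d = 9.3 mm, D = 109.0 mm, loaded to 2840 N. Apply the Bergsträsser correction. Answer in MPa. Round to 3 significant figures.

Spring index C = D/d = 109.0/9.3 = 11.7204
K_B = (4C+2)/(4C−3) = 48.882/43.882 = 1.1139
τ₀ = 8FD/(πd³) = 8·2840·109.0/(π·9.3³) = 2.47648e+06/2527 = 980.02 MPa
τ_max = K·τ₀ = 1.1139 × 980.02 = 1091.7 MPa

1090 MPa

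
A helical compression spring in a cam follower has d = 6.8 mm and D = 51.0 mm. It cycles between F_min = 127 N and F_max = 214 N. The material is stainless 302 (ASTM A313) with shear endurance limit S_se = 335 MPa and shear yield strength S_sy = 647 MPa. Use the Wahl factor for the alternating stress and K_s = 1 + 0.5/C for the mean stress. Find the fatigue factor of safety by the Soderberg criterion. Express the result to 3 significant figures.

5.55

C = D/d = 51.0/6.8 = 7.5000; K_W = (4C−1)/(4C−4)+0.615/C = 1.1974; K_s = 1+0.5/C = 1.0667
F_a = (F_max−F_min)/2 = 43.5 N; F_m = (F_max+F_min)/2 = 170.5 N
τ_a = K_W·8F_aD/(πd³) = 1.1974 × 17.967 = 21.513 MPa
τ_m = K_s·8F_mD/(πd³) = 1.0667 × 70.422 = 75.117 MPa
Soderberg: 1/n_f = τ_a/S_se + τ_m/S_sy = 21.513/335 + 75.117/647 = 0.06422 + 0.11610 = 0.18032
n_f = 1/0.18032 = 5.546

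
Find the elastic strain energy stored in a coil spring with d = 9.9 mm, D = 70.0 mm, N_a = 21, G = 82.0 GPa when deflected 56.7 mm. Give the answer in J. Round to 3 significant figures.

22.0 J

k = Gd⁴/(8D³N_a) = (82.0×10³)(9.9⁴)/(8·70.0³·21) = 13.669 N/mm
U = ½kδ² = 0.5 × 13.669 × 56.7² = 21973 N·mm = 21.973 J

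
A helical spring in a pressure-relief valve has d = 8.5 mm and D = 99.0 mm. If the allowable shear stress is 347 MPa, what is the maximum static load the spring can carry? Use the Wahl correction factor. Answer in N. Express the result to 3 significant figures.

753 N

C = D/d = 99.0/8.5 = 11.6471
K_W = (4C−1)/(4C−4) + 0.615/C = 45.588/42.588 + 0.0528 = 1.1232
τ_max = K·8FD/(πd³) → F_max = τ_allow·πd³/(8DK)
F_max = 347·π·8.5³/(8·99.0·1.1232) = 6.6948e+05/889.61 = 752.55 N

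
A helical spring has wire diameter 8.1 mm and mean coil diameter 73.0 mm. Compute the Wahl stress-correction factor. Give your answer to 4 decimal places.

C = D/d = 73.0/8.1 = 9.0123
K_W = (4C−1)/(4C−4) + 0.615/C = 35.049/32.049 + 0.0682 = 1.1618

1.1618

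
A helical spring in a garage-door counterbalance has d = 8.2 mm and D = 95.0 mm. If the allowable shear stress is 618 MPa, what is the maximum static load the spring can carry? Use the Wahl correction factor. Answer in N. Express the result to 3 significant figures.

1250 N

C = D/d = 95.0/8.2 = 11.5854
K_W = (4C−1)/(4C−4) + 0.615/C = 45.341/42.341 + 0.0531 = 1.1239
τ_max = K·8FD/(πd³) → F_max = τ_allow·πd³/(8DK)
F_max = 618·π·8.2³/(8·95.0·1.1239) = 1.0705e+06/854.19 = 1253.2 N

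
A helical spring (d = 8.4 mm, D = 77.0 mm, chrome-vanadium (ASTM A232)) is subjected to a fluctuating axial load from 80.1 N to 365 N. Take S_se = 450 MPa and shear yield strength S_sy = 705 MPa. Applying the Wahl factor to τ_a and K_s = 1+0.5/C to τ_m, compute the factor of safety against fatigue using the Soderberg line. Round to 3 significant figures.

4.32

C = D/d = 77.0/8.4 = 9.1667; K_W = (4C−1)/(4C−4)+0.615/C = 1.1589; K_s = 1+0.5/C = 1.0545
F_a = (F_max−F_min)/2 = 142.45 N; F_m = (F_max+F_min)/2 = 222.55 N
τ_a = K_W·8F_aD/(πd³) = 1.1589 × 47.125 = 54.615 MPa
τ_m = K_s·8F_mD/(πd³) = 1.0545 × 73.624 = 77.64 MPa
Soderberg: 1/n_f = τ_a/S_se + τ_m/S_sy = 54.615/450 + 77.64/705 = 0.12137 + 0.11013 = 0.23149
n_f = 1/0.23149 = 4.32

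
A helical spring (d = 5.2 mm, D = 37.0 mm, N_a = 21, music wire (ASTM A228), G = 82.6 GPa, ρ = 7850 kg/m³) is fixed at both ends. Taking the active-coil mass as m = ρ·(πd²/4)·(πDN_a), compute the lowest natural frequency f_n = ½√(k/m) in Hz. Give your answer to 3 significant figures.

66.0 Hz

k = Gd⁴/(8D³N_a) = (82.6×10³)(5.2⁴)/(8·37.0³·21) = 7.0971 N/mm = 7097.1 N/m
Wire length L = πDN_a = π·37.0·21 = 2441 mm
m = ρ·(πd²/4)·L = 7850 × 21.237×10⁻⁶ m² × 2.441 m = 0.40695 kg
f_n = ½√(k/m) = 0.5·√(7097.1/0.40695) = 0.5·√(17440) = 66.03 Hz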